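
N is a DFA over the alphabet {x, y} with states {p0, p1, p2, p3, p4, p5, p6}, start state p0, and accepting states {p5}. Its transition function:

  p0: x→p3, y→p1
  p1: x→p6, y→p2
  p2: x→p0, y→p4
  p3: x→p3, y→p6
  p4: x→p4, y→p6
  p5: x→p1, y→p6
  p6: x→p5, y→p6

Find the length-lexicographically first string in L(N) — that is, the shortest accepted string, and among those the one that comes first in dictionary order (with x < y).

A breadth-first search from p0 reaches an accepting state first via the path p0 → p3 → p6 → p5 on input xyx.
No string of length < 3 is accepted (BFS exhausts all shorter strings without reaching an accepting state), and xyx is the lexicographically least accepting string of length 3.

xyx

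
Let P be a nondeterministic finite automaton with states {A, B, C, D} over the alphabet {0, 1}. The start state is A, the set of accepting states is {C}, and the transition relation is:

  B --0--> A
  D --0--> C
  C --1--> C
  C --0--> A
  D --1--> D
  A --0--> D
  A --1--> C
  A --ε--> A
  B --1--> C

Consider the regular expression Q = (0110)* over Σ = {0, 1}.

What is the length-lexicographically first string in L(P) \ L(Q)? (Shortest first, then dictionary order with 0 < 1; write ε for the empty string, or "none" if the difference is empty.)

The string 1 is accepted by P but not by Q.
No shorter string lies in the difference, and 1 is the lexicographically first length-1 string in L(P) \ L(Q).

1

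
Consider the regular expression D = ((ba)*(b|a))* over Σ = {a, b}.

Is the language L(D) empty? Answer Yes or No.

The empty string ε matches the expression, so it belongs to L(D).
Since L(D) contains at least one string, it is not empty.

No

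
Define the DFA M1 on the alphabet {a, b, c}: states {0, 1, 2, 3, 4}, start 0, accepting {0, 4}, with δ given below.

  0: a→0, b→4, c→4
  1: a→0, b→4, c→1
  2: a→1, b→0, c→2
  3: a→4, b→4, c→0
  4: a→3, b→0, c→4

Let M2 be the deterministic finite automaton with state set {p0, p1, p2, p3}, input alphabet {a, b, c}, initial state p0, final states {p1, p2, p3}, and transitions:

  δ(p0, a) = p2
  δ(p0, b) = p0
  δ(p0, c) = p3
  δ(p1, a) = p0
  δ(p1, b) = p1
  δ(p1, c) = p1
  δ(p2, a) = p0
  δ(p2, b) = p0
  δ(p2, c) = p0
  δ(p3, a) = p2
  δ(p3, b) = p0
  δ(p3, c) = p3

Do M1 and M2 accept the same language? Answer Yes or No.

No

The empty string ε is accepted by M1 but rejected by M2.
So L(M1) ≠ L(M2).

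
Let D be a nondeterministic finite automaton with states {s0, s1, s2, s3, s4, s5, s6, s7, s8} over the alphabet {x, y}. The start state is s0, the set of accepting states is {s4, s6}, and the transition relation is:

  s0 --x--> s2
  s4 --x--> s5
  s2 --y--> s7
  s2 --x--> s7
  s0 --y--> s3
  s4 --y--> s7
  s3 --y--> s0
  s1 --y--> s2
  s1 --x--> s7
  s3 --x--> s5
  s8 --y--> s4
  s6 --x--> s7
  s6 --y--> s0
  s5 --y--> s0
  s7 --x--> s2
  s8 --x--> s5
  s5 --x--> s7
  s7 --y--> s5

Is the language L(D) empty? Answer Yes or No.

Yes

The states reachable from the start state are {s0, s2, s3, s5, s7}.
None of the accepting states {s4, s6} is reachable, so no string is accepted and L(D) = ∅.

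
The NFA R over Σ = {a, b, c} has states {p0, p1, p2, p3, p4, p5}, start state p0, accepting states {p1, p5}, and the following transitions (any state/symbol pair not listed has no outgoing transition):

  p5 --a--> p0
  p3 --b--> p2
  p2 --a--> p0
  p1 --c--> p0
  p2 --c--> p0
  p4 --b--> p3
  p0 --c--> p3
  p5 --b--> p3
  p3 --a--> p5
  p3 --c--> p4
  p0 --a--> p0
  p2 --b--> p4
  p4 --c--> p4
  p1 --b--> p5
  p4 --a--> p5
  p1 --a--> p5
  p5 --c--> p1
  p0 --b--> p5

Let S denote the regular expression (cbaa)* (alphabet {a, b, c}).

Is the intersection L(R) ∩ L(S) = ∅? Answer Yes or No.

Yes

Converting the expression S to a DFA (subset construction, then merging equivalent states) gives the minimal DFA with states {s0, s1, s2, s3, s4}, start state s0, accepting states {s0} and transitions s0: a→s1, b→s1, c→s2; s1: a→s1, b→s1, c→s1; s2: a→s1, b→s3, c→s1; s3: a→s4, b→s1, c→s1; s4: a→s0, b→s1, c→s1.
Exploring the product automaton R × S from the start pair (p0, s0), following both machines on each input symbol, reaches 10 state pairs: (p0, s0), (p0, s1), (p5, s1), (p3, s2), (p3, s1), (p1, s1), (p2, s3), (p4, s1), (p2, s1), (p0, s4).
R accepts in {p1, p5} and S accepts in {s0}; no reachable pair has both components accepting, so no string drives both machines to acceptance simultaneously and L(R) ∩ L(S) = ∅.
So no string is accepted by both, and the intersection is empty.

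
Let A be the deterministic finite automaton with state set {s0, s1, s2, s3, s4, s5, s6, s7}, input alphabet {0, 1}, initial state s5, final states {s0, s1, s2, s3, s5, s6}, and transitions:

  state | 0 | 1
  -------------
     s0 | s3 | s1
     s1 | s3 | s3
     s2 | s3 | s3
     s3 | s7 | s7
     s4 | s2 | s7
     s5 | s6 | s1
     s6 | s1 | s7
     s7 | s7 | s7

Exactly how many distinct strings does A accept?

The useful subgraph on states {s1, s3, s5, s6} is acyclic, so L(A) is finite; the longest accepting path visits 4 useful states, giving maximum string length 3.
Counting accepting paths from s5 by length: 1 of length 0, 2 of length 1, 3 of length 2, 2 of length 3. Total 8.

8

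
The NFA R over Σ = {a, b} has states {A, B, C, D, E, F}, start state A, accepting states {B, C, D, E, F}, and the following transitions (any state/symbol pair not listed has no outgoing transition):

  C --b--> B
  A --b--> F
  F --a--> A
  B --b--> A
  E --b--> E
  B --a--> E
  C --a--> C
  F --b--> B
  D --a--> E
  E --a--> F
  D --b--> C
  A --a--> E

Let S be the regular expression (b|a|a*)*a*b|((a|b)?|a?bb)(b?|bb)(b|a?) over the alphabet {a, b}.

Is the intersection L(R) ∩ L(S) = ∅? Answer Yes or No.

The string a is accepted by both R and S.
Hence L(R) ∩ L(S) ≠ ∅.

No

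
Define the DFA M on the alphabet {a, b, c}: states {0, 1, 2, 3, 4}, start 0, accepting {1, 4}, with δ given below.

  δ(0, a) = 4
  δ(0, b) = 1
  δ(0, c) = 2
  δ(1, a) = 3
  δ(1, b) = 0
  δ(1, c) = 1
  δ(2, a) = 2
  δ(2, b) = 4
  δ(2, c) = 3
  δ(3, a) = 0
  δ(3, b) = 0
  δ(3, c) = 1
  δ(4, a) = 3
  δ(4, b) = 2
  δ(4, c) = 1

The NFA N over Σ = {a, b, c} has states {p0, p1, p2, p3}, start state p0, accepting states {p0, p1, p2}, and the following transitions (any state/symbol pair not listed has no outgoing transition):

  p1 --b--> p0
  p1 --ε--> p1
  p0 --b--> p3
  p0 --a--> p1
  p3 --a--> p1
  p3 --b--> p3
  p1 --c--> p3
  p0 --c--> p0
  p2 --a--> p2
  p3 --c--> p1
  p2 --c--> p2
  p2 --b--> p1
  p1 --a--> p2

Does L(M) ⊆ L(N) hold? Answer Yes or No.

The string b is in L(M) but not in L(N).
So L(M) ⊄ L(N).

No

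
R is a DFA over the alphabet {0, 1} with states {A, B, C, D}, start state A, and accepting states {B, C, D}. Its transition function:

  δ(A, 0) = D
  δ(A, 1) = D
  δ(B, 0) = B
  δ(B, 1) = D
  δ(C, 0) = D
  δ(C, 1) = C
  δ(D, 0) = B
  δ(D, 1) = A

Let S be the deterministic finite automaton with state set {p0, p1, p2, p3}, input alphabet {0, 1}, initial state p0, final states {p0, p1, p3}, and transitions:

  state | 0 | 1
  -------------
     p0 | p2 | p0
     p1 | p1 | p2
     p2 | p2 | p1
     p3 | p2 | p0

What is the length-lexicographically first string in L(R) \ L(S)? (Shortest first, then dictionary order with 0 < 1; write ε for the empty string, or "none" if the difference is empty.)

The string 0 is accepted by R but not by S.
No shorter string lies in the difference, and 0 is the lexicographically first length-1 string in L(R) \ L(S).

0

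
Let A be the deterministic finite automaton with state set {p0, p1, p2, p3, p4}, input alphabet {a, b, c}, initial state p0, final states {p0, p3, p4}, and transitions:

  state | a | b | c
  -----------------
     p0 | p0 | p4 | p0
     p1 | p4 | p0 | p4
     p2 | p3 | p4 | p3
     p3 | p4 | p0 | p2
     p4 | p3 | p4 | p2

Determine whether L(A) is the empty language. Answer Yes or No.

No

The empty string ε is accepted: the run p0 ends in the accepting state p0.
Since at least one string is accepted, L(A) is not empty.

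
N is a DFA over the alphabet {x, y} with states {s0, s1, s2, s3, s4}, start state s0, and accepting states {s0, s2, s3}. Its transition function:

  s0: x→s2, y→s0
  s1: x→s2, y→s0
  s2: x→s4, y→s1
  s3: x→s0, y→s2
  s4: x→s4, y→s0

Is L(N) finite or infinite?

infinite

State s0 is reachable from the start and can reach an accepting state, and it lies on the cycle s0 → s0.
Traversing that cycle any number of times yields accepted strings of unbounded length, so the language is infinite.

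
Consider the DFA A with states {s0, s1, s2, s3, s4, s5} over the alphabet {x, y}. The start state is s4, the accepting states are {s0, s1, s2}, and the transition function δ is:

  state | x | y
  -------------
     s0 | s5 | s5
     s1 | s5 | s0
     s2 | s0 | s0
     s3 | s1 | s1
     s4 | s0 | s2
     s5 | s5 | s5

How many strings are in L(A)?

4

The useful subgraph on states {s0, s2, s4} is acyclic, so L(A) is finite; the longest accepting path visits 3 useful states, giving maximum string length 2.
Counting accepting paths from s4 by length: 2 of length 1, 2 of length 2. Total 4.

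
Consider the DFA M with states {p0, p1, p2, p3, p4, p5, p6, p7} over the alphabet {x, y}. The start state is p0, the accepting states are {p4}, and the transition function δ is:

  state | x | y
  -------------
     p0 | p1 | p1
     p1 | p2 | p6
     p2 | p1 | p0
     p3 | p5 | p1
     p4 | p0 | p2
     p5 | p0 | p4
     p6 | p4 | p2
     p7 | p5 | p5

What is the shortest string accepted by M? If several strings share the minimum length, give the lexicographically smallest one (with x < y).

xyx

A breadth-first search from p0 reaches an accepting state first via the path p0 → p1 → p6 → p4 on input xyx.
No string of length < 3 is accepted (BFS exhausts all shorter strings without reaching an accepting state), and xyx is the lexicographically least accepting string of length 3.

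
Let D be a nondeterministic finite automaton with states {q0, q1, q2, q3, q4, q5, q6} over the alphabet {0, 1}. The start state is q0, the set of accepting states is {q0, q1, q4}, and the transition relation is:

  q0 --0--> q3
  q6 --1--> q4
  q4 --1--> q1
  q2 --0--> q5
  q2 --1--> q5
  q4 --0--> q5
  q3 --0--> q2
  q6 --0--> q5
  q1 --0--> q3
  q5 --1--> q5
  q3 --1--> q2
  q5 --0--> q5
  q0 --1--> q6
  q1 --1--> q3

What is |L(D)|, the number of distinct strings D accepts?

The useful subgraph on states {q0, q1, q4, q6} is acyclic, so L(D) is finite; the longest accepting path visits 4 useful states, giving maximum string length 3.
Counting accepting paths from q0 by length: 1 of length 0, 1 of length 2, 1 of length 3. Total 3.

3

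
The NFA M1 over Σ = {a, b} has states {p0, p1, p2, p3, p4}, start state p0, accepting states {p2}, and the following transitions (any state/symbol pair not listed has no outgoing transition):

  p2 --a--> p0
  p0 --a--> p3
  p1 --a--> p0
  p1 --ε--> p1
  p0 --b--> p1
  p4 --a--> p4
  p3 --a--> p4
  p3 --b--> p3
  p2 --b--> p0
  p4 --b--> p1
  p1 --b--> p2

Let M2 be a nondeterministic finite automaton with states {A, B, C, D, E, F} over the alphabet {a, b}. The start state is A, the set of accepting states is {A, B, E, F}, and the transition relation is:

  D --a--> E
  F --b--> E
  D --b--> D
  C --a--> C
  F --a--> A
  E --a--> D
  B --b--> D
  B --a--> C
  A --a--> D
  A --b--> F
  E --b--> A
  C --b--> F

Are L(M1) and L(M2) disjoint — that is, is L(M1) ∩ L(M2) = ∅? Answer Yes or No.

No

The string bb is accepted by both M1 and M2.
Hence L(M1) ∩ L(M2) ≠ ∅.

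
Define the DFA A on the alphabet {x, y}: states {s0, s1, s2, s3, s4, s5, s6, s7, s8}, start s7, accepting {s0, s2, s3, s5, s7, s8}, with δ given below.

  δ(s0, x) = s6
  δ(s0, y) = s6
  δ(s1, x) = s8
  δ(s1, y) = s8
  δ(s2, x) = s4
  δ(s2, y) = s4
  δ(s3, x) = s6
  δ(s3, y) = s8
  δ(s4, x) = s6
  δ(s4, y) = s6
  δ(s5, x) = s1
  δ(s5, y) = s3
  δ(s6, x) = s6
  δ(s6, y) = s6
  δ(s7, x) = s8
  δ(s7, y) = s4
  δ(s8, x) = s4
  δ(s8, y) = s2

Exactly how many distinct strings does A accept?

The useful subgraph on states {s2, s7, s8} is acyclic, so L(A) is finite; the longest accepting path visits 3 useful states, giving maximum string length 2.
Counting accepting paths from s7 by length: 1 of length 0, 1 of length 1, 1 of length 2. Total 3.

3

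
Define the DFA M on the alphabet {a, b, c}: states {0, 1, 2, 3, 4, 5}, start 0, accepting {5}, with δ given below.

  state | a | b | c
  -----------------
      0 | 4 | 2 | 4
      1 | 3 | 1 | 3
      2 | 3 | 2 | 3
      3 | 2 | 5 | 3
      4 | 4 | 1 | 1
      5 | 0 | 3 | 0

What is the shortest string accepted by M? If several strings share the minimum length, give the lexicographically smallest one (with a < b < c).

bab

A breadth-first search from 0 reaches an accepting state first via the path 0 → 2 → 3 → 5 on input bab.
No string of length < 3 is accepted (BFS exhausts all shorter strings without reaching an accepting state), and bab is the lexicographically least accepting string of length 3.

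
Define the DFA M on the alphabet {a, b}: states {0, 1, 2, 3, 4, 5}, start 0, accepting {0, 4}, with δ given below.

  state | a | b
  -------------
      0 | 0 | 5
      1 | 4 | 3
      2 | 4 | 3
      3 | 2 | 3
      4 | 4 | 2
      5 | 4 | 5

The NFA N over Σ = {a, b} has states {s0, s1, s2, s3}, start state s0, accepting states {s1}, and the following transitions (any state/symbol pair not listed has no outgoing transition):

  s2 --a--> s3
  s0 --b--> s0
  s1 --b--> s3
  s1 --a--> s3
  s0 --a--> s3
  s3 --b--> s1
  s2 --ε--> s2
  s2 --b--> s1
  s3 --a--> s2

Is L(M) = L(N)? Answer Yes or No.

The empty string ε is accepted by M but rejected by N.
So L(M) ≠ L(N).

No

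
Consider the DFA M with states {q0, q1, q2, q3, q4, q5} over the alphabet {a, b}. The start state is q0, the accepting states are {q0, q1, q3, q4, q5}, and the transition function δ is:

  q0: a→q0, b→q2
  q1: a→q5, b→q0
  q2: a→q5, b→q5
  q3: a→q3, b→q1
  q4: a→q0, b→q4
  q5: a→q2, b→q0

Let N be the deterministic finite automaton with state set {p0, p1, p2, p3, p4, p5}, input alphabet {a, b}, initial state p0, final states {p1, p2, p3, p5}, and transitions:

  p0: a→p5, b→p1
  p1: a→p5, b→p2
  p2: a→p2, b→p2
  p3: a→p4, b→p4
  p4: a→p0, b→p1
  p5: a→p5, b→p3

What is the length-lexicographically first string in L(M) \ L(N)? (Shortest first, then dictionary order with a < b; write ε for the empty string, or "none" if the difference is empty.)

The empty string ε is accepted by M but not by N.
Since ε is the unique shortest string, it is the required witness.

ε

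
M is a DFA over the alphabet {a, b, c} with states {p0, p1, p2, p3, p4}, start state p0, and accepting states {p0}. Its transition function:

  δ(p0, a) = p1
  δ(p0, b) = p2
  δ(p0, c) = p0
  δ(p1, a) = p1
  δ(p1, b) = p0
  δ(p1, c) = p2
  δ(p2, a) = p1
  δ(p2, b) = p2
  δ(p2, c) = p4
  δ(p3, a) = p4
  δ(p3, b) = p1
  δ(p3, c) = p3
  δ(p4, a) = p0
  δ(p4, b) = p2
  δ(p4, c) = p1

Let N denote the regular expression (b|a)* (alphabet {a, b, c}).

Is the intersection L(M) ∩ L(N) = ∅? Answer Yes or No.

No

The empty string ε is accepted by both M and N.
Hence L(M) ∩ L(N) ≠ ∅.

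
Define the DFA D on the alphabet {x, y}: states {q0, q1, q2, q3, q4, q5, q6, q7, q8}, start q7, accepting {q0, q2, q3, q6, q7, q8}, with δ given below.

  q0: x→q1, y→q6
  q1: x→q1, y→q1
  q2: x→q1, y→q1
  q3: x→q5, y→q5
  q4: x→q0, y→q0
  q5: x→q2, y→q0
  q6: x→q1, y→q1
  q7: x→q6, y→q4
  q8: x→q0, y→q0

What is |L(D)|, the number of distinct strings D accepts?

The useful subgraph on states {q0, q4, q6, q7} is acyclic, so L(D) is finite; the longest accepting path visits 4 useful states, giving maximum string length 3.
Counting accepting paths from q7 by length: 1 of length 0, 1 of length 1, 2 of length 2, 2 of length 3. Total 6.

6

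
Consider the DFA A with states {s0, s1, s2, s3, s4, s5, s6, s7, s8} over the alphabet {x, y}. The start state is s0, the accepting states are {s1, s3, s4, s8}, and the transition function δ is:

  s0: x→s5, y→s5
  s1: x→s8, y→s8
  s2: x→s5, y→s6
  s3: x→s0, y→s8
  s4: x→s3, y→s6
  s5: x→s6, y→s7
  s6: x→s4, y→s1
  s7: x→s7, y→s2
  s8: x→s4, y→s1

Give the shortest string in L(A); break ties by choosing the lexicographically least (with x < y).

xxx

A breadth-first search from s0 reaches an accepting state first via the path s0 → s5 → s6 → s4 on input xxx.
No string of length < 3 is accepted (BFS exhausts all shorter strings without reaching an accepting state), and xxx is the lexicographically least accepting string of length 3.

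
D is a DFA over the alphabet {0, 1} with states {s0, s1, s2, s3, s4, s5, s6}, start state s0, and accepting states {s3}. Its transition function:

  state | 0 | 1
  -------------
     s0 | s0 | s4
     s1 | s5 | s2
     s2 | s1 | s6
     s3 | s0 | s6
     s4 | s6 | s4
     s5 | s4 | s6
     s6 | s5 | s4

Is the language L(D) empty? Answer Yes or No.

The states reachable from the start state are {s0, s4, s5, s6}.
None of the accepting states {s3} is reachable, so no string is accepted and L(D) = ∅.

Yes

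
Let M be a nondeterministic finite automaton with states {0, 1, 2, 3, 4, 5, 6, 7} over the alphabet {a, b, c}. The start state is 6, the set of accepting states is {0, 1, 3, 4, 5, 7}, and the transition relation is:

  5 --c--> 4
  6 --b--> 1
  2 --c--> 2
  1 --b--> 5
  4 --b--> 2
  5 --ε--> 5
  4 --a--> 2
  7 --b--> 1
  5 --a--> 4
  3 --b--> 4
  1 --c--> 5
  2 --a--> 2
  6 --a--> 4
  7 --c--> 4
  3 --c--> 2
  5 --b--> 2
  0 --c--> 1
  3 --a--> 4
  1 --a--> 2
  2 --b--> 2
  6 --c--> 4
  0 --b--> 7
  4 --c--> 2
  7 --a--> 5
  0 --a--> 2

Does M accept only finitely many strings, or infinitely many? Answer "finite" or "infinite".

The useful states (reachable from 6 and able to reach an accepting state) are {1, 4, 5, 6}.
Restricted to these states the transition graph has no cycle, so every accepting path has bounded length and L is finite.

finite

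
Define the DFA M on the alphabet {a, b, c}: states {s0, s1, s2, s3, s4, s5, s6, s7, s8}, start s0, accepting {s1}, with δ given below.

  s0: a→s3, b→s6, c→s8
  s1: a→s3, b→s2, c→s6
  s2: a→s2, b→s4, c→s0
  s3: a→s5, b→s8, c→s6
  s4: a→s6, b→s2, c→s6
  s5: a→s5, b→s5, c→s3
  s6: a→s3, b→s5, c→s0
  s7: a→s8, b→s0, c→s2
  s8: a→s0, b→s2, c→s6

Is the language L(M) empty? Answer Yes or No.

Yes

The states reachable from the start state are {s0, s2, s3, s4, s5, s6, s8}.
None of the accepting states {s1} is reachable, so no string is accepted and L(M) = ∅.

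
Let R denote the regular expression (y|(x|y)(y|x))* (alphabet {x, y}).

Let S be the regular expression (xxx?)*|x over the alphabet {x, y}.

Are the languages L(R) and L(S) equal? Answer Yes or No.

The string y is accepted by R but rejected by S.
So L(R) ≠ L(S).

No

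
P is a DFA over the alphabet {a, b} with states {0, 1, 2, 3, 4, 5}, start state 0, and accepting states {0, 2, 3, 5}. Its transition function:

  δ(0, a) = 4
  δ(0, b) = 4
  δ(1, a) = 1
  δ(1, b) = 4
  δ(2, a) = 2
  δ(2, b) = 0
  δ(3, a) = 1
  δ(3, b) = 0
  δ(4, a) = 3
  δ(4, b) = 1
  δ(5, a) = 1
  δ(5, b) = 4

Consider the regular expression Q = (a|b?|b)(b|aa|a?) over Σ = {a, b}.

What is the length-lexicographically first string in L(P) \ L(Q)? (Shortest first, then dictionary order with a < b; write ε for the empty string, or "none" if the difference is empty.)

aab

The string aab is accepted by P but not by Q.
No shorter string lies in the difference, and aab is the lexicographically first length-3 string in L(P) \ L(Q).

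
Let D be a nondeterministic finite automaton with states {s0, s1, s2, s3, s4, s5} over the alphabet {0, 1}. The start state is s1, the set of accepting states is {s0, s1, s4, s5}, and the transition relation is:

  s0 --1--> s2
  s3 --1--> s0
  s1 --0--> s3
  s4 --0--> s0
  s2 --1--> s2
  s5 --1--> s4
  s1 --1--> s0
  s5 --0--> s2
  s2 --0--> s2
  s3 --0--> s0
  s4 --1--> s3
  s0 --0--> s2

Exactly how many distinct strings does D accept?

4

The useful subgraph on states {s0, s1, s3} is acyclic, so L(D) is finite; the longest accepting path visits 3 useful states, giving maximum string length 2.
Counting accepting paths from s1 by length: 1 of length 0, 1 of length 1, 2 of length 2. Total 4.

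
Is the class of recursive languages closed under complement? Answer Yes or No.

Run the decider for L and flip its answer; since the decider halts on every input, this decides the complement.
So the recursive languages are closed under complement.

Yes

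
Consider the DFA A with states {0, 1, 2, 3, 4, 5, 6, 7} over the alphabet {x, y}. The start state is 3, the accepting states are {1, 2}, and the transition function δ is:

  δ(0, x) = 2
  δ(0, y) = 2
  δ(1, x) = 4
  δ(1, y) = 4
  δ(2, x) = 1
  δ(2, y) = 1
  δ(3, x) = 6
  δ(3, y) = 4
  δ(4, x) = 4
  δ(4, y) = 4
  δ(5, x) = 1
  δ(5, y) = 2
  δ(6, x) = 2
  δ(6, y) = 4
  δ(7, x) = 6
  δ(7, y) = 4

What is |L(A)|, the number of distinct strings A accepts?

The useful subgraph on states {1, 2, 3, 6} is acyclic, so L(A) is finite; the longest accepting path visits 4 useful states, giving maximum string length 3.
Counting accepting paths from 3 by length: 1 of length 2, 2 of length 3. Total 3.

3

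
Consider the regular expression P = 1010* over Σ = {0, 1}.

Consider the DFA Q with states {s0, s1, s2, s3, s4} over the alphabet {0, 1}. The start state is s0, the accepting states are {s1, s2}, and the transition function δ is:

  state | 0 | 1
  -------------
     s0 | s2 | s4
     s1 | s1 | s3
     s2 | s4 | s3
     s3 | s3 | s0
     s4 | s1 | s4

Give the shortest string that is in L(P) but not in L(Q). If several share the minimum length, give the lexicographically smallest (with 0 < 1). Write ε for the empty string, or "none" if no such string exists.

The string 101 is accepted by P but not by Q.
No shorter string lies in the difference, and 101 is the lexicographically first length-3 string in L(P) \ L(Q).

101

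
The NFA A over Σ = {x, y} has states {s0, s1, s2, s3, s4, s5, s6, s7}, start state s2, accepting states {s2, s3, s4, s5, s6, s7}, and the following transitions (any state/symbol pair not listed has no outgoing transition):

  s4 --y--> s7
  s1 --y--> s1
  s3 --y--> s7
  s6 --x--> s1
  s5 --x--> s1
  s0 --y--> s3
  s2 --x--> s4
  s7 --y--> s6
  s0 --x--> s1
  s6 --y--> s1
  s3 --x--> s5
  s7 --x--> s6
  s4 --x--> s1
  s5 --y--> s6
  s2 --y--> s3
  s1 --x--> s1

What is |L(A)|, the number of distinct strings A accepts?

The useful subgraph on states {s2, s3, s4, s5, s6, s7} is acyclic, so L(A) is finite; the longest accepting path visits 4 useful states, giving maximum string length 3.
Counting accepting paths from s2 by length: 1 of length 0, 2 of length 1, 3 of length 2, 5 of length 3. Total 11.

11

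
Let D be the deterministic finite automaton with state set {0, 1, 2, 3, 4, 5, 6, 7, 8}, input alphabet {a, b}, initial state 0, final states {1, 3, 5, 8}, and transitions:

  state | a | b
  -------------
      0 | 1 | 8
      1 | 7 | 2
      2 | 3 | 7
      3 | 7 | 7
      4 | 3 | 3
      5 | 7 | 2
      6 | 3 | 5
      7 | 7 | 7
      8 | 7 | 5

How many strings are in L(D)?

5

The useful subgraph on states {0, 1, 2, 3, 5, 8} is acyclic, so L(D) is finite; the longest accepting path visits 5 useful states, giving maximum string length 4.
Counting accepting paths from 0 by length: 2 of length 1, 1 of length 2, 1 of length 3, 1 of length 4. Total 5.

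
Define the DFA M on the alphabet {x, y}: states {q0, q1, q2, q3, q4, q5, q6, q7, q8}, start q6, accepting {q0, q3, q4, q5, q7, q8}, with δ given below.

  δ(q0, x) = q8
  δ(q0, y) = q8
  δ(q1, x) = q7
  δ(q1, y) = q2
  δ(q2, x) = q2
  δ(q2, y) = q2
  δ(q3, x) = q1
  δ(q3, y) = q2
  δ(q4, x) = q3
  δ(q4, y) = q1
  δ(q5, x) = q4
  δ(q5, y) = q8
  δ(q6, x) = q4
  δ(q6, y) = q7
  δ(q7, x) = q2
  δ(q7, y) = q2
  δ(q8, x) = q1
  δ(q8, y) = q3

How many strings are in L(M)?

5

The useful subgraph on states {q1, q3, q4, q6, q7} is acyclic, so L(M) is finite; the longest accepting path visits 5 useful states, giving maximum string length 4.
Counting accepting paths from q6 by length: 2 of length 1, 1 of length 2, 1 of length 3, 1 of length 4. Total 5.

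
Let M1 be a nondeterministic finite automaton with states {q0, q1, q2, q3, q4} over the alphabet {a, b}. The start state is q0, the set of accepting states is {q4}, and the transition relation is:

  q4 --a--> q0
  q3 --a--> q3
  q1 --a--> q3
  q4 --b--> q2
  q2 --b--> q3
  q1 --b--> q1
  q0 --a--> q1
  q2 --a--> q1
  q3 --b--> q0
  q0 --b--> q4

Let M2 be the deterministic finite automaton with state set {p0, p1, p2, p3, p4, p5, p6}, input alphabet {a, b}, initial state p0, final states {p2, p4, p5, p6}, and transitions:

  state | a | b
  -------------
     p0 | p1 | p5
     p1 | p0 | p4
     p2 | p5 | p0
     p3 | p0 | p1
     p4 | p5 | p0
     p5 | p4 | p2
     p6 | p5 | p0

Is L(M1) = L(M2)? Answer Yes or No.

No

The string bab is accepted by M1 but rejected by M2.
So L(M1) ≠ L(M2).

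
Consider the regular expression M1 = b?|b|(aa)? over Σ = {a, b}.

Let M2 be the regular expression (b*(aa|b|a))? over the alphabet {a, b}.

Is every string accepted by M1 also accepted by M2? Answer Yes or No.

Yes

Converting the expression M1 to a DFA (subset construction, then merging equivalent states) gives the minimal DFA with states {r0, r1, r2, r3}, start state r0, accepting states {r0, r2} and transitions r0: a→r1, b→r2; r1: a→r2, b→r3; r2: a→r3, b→r3; r3: a→r3, b→r3.
Converting the expression M2 to a DFA (subset construction, then merging equivalent states) gives the minimal DFA with states {t0, t1, t2, t3}, start state t0, accepting states {t0, t1, t2} and transitions t0: a→t1, b→t0; t1: a→t2, b→t3; t2: a→t3, b→t3; t3: a→t3, b→t3.
Exploring the product automaton M1 × M2 from the start pair (r0, t0), following both machines on each input symbol, reaches 8 state pairs: (r0, t0), (r1, t1), (r2, t0), (r2, t2), (r3, t3), (r3, t1), (r3, t0), (r3, t2).
M1 accepts in {r0, r2} and M2 accepts in {t0, t1, t2}. The reachable pairs whose M1-component is accepting are (r0, t0), (r2, t0), (r2, t2); in each of them the M2-component is accepting too, so the product for L(M1) \ L(M2) (M1-component accepting, M2-component rejecting) has no reachable accepting pair and the difference is empty.
Hence every string in L(M1) is also in L(M2).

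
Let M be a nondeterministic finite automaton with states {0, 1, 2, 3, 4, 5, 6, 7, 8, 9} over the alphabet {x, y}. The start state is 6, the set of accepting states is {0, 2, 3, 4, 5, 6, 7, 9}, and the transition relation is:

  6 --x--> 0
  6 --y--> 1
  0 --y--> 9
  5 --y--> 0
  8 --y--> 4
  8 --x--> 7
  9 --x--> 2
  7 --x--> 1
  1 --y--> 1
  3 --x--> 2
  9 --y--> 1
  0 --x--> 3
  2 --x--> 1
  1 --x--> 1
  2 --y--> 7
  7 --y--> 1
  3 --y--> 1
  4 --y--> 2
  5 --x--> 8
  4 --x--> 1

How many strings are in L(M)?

8

The useful subgraph on states {0, 2, 3, 6, 7, 9} is acyclic, so L(M) is finite; the longest accepting path visits 5 useful states, giving maximum string length 4.
Counting accepting paths from 6 by length: 1 of length 0, 1 of length 1, 2 of length 2, 2 of length 3, 2 of length 4. Total 8.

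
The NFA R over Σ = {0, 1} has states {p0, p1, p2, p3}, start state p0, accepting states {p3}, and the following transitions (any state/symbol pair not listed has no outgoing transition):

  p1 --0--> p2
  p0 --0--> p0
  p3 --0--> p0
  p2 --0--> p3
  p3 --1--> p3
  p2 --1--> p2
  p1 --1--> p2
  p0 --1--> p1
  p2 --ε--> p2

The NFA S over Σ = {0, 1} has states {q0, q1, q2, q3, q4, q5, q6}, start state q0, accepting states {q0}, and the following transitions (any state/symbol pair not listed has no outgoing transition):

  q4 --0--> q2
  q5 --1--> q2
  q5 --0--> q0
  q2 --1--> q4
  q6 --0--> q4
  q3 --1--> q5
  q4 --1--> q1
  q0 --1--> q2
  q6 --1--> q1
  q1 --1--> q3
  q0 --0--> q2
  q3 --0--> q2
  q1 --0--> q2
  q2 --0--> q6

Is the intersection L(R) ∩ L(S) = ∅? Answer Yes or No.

No

The string 001110 is accepted by both R and S.
Hence L(R) ∩ L(S) ≠ ∅.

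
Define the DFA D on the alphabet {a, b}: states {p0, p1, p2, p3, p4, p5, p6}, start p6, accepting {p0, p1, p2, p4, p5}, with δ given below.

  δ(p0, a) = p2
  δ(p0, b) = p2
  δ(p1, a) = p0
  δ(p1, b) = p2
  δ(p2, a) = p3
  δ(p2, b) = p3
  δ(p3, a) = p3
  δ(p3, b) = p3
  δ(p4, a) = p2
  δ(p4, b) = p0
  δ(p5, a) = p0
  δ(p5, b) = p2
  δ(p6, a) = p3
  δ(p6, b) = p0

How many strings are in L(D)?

3

The useful subgraph on states {p0, p2, p6} is acyclic, so L(D) is finite; the longest accepting path visits 3 useful states, giving maximum string length 2.
Counting accepting paths from p6 by length: 1 of length 1, 2 of length 2. Total 3.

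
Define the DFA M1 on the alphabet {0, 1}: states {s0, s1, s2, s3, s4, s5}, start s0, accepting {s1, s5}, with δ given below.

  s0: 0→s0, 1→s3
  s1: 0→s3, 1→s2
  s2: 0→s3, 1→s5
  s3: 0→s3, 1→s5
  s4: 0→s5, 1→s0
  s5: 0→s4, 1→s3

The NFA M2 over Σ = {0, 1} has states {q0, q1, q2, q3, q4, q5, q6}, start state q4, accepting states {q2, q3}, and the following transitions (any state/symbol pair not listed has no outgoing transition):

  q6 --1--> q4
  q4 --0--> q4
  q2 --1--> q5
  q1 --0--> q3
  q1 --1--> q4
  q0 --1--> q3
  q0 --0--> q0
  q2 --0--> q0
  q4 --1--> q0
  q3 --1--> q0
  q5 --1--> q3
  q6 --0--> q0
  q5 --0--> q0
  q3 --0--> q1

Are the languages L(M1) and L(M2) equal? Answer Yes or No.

Exploring the product automaton M1 × M2 from the start pair (s0, q4), following both machines on each input symbol, reaches 4 state pairs: (s0, q4), (s3, q0), (s5, q3), (s4, q1).
M1 accepts in {s1, s5} and M2 accepts in {q2, q3}. In every reachable pair the two components are either both accepting — (s5, q3) — or both non-accepting, so no string is accepted by exactly one of the machines: L(M1) \ L(M2) and L(M2) \ L(M1) are both empty.
Hence every string is accepted by M1 iff it is accepted by M2, and the two languages coincide.

Yes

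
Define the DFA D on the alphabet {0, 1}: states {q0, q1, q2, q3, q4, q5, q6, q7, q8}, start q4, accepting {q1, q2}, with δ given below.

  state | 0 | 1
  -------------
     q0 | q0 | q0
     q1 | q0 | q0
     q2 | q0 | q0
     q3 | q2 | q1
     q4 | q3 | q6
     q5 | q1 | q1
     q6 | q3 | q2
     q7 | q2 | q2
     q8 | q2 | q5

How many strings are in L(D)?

The useful subgraph on states {q1, q2, q3, q4, q6} is acyclic, so L(D) is finite; the longest accepting path visits 4 useful states, giving maximum string length 3.
Counting accepting paths from q4 by length: 3 of length 2, 2 of length 3. Total 5.

5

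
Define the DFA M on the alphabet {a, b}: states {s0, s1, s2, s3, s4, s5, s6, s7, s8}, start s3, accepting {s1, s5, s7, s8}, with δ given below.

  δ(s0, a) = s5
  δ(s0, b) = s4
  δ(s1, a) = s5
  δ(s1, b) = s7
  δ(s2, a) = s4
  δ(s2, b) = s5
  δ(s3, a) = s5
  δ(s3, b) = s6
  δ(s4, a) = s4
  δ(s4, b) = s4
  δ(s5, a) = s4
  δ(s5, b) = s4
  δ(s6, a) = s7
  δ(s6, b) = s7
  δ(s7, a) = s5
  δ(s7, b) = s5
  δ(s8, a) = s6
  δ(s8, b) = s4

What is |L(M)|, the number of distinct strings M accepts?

The useful subgraph on states {s3, s5, s6, s7} is acyclic, so L(M) is finite; the longest accepting path visits 4 useful states, giving maximum string length 3.
Counting accepting paths from s3 by length: 1 of length 1, 2 of length 2, 4 of length 3. Total 7.

7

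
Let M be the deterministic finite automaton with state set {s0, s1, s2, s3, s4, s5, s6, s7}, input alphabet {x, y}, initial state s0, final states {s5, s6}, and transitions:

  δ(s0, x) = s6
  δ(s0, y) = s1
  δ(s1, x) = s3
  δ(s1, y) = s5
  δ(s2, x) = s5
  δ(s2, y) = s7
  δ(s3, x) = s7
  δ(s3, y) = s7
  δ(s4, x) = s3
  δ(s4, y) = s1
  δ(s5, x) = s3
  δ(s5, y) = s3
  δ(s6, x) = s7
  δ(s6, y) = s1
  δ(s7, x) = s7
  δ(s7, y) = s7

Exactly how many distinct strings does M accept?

The useful subgraph on states {s0, s1, s5, s6} is acyclic, so L(M) is finite; the longest accepting path visits 4 useful states, giving maximum string length 3.
Counting accepting paths from s0 by length: 1 of length 1, 1 of length 2, 1 of length 3. Total 3.

3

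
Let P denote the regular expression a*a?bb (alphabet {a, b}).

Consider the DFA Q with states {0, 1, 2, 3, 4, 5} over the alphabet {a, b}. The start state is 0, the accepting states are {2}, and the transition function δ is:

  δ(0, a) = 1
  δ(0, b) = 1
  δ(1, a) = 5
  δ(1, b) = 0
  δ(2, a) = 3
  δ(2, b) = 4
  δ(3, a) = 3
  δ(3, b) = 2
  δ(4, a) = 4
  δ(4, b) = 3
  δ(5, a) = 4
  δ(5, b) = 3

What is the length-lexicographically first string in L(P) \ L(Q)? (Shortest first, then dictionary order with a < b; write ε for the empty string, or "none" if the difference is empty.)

bb

The string bb is accepted by P but not by Q.
No shorter string lies in the difference, and bb is the lexicographically first length-2 string in L(P) \ L(Q).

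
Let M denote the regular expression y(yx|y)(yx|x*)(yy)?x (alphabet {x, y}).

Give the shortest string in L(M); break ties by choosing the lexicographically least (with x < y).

By inspection of the expression, no string of length less than 3 matches, and yyx is the lexicographically first match of length 3.

yyx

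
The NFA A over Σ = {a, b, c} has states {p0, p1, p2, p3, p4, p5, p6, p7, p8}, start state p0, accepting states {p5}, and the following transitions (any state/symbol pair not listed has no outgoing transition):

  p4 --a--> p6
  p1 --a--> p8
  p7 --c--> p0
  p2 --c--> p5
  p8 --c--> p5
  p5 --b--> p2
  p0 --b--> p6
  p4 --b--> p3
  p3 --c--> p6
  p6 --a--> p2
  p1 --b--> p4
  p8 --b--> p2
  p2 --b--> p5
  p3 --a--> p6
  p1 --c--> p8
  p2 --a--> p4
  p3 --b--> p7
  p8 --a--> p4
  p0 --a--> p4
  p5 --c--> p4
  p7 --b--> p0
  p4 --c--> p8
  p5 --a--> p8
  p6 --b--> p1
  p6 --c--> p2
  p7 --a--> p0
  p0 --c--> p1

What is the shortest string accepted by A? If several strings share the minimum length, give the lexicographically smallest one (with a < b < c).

A breadth-first search from p0 reaches an accepting state first via the path p0 → p4 → p8 → p5 on input acc.
No string of length < 3 is accepted (BFS exhausts all shorter strings without reaching an accepting state), and acc is the lexicographically least accepting string of length 3.

acc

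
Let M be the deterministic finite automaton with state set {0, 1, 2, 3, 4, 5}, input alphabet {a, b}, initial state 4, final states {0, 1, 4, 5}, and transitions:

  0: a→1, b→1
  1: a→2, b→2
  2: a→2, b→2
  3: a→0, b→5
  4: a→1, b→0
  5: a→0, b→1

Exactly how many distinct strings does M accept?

The useful subgraph on states {0, 1, 4} is acyclic, so L(M) is finite; the longest accepting path visits 3 useful states, giving maximum string length 2.
Counting accepting paths from 4 by length: 1 of length 0, 2 of length 1, 2 of length 2. Total 5.

5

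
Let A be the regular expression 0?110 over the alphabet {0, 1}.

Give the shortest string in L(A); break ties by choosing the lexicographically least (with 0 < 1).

110

By inspection of the expression, no string of length less than 3 matches, and 110 is the lexicographically first match of length 3.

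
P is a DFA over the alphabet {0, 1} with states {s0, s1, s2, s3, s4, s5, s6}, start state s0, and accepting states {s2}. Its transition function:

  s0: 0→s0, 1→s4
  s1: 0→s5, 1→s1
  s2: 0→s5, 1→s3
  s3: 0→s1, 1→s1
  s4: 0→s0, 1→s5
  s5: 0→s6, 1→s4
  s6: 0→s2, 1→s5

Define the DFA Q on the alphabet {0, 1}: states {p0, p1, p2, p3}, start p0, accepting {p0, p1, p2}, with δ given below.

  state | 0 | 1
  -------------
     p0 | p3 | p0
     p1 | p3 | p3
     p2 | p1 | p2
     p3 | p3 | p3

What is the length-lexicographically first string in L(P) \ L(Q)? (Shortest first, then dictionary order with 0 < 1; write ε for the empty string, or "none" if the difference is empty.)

1100

The string 1100 is accepted by P but not by Q.
No shorter string lies in the difference, and 1100 is the lexicographically first length-4 string in L(P) \ L(Q).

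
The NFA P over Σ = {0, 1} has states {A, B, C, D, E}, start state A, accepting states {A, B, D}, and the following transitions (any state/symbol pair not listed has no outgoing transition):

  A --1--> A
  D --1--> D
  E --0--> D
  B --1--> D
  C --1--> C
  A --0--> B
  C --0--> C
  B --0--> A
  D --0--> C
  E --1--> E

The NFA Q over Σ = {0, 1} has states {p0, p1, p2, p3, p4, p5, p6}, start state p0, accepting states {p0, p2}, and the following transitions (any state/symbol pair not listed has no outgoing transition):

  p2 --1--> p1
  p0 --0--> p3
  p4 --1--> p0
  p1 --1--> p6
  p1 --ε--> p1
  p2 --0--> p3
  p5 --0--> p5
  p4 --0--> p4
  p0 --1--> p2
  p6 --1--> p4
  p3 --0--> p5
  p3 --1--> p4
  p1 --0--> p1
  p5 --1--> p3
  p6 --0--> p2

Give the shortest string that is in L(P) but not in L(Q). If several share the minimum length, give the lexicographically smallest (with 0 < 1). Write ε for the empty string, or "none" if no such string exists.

0

The string 0 is accepted by P but not by Q.
No shorter string lies in the difference, and 0 is the lexicographically first length-1 string in L(P) \ L(Q).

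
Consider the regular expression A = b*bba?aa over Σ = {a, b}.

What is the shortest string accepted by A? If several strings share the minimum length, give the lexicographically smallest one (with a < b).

bbaa

By inspection of the expression, no string of length less than 4 matches, and bbaa is the lexicographically first match of length 4.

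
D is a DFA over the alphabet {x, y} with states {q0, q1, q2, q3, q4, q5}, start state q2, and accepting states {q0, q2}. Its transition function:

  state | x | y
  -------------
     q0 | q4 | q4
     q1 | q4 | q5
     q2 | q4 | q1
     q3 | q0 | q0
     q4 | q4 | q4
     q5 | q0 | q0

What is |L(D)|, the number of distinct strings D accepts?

3

The useful subgraph on states {q0, q1, q2, q5} is acyclic, so L(D) is finite; the longest accepting path visits 4 useful states, giving maximum string length 3.
Counting accepting paths from q2 by length: 1 of length 0, 2 of length 3. Total 3.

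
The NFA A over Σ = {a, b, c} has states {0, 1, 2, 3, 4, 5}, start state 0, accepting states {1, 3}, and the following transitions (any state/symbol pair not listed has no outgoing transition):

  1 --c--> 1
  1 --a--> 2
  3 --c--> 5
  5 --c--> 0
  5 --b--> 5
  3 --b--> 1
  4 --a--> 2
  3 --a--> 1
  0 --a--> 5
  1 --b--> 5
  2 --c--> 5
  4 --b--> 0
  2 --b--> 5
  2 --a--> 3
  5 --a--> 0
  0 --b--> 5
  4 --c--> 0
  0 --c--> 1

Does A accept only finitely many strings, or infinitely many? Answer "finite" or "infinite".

infinite

State 1 is reachable from the start and can reach an accepting state, and it lies on the cycle 1 → 1.
Traversing that cycle any number of times yields accepted strings of unbounded length, so the language is infinite.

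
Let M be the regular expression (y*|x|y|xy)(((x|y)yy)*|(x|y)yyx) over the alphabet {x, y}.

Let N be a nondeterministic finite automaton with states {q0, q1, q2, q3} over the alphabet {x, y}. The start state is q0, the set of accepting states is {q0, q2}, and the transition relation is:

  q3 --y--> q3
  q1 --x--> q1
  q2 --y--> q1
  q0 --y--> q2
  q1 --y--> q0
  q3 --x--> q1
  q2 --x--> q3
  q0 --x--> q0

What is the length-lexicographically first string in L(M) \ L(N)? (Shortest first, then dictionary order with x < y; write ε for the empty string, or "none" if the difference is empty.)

yy

The string yy is accepted by M but not by N.
No shorter string lies in the difference, and yy is the lexicographically first length-2 string in L(M) \ L(N).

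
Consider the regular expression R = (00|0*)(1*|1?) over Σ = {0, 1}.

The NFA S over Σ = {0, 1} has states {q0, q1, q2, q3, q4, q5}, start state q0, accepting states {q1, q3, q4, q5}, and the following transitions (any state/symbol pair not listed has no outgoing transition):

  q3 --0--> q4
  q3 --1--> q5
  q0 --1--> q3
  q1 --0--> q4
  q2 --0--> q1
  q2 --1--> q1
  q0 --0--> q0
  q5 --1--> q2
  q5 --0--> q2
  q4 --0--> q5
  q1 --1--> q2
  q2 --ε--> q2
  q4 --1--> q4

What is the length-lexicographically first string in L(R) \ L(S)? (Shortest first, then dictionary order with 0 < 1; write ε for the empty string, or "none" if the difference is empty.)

ε

The empty string ε is accepted by R but not by S.
Since ε is the unique shortest string, it is the required witness.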